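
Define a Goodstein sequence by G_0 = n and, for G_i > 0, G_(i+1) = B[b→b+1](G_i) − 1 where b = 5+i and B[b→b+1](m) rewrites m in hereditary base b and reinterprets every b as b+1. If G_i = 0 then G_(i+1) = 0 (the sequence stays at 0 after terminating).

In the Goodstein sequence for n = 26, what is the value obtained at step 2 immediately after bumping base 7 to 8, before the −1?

54

G_0 = 26. HB_5(26) = 5^2 + 1. Bump = 37. G_1 = 36.
G_1 = 36. HB_6(36) = 6^2. Bump = 49. G_2 = 48.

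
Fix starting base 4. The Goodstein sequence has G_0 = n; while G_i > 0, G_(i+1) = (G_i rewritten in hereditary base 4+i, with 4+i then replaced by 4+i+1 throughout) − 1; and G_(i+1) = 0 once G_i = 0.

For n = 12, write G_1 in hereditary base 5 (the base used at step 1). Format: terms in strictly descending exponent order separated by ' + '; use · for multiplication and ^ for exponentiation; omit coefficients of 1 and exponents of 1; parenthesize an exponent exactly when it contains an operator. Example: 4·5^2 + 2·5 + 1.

2·5 + 4

12 —HB4→ 3·4 —bump→ 3·5 = 15 —(−1)→ 14
14 —HB5→ 2·5 + 4 —bump→ 2·6 + 4 = 16 —(−1)→ 15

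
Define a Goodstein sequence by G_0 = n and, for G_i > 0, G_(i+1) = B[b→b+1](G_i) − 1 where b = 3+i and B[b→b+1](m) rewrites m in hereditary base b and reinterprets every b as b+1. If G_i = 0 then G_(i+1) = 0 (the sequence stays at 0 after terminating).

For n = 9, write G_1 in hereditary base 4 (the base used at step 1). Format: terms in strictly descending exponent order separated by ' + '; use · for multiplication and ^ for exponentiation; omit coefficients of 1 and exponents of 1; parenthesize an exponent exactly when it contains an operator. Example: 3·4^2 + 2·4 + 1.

G_0=9  [base 3] 3^2  →[3↦4]→  4^2 = 16  −1 ⇒ G_1=15
G_1=15  [base 4] 3·4 + 3  →[4↦5]→  3·5 + 3 = 18  −1 ⇒ G_2=17

3·4 + 3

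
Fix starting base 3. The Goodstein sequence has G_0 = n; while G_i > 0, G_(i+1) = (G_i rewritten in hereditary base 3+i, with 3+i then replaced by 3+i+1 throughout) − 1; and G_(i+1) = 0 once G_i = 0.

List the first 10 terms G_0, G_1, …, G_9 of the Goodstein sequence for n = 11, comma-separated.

11, 17, 25, 35, 39, 43, 47, 51, 55, 59

base 3: 11 = 3^2 + 2; at 4: 4^2 + 2 = 18; next = 17
base 4: 17 = 4^2 + 1; at 5: 5^2 + 1 = 26; next = 25
base 5: 25 = 5^2; at 6: 6^2 = 36; next = 35
base 6: 35 = 5·6 + 5; at 7: 5·7 + 5 = 40; next = 39
base 7: 39 = 5·7 + 4; at 8: 5·8 + 4 = 44; next = 43
base 8: 43 = 5·8 + 3; at 9: 5·9 + 3 = 48; next = 47
base 9: 47 = 5·9 + 2; at 10: 5·10 + 2 = 52; next = 51
base 10: 51 = 5·10 + 1; at 11: 5·11 + 1 = 56; next = 55
base 11: 55 = 5·11; at 12: 5·12 = 60; next = 59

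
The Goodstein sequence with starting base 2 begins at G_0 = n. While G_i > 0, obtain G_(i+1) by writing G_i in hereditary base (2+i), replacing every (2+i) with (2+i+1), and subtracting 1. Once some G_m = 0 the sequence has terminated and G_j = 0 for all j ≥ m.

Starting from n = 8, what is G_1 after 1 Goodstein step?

G_0=8  [base 2] 2^(2 + 1)  →[2↦3]→  3^(3 + 1) = 81  −1 ⇒ G_1=80
G_1=80  [base 3] 2·3^3 + 2·3^2 + 2·3 + 2  →[3↦4]→  2·4^4 + 2·4^2 + 2·4 + 2 = 554  −1 ⇒ G_2=553

80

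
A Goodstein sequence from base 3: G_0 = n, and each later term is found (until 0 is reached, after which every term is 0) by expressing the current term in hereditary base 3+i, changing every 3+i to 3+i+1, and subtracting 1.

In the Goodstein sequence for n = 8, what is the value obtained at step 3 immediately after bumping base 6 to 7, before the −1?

12

G_0 = 8. HB_3(8) = 2·3 + 2. Bump = 10. G_1 = 9.
G_1 = 9. HB_4(9) = 2·4 + 1. Bump = 11. G_2 = 10.
G_2 = 10. HB_5(10) = 2·5. Bump = 12. G_3 = 11.
G_3 = 11. HB_6(11) = 6 + 5. Bump = 12. G_4 = 11.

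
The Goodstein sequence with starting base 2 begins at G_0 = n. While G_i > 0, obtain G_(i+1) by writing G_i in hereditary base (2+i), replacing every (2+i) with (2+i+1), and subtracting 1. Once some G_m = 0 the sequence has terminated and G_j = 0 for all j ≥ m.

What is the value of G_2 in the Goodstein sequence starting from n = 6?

G_0 = 6. HB_2(6) = 2^2 + 2. Bump = 30. G_1 = 29.
G_1 = 29. HB_3(29) = 3^3 + 2. Bump = 258. G_2 = 257.

257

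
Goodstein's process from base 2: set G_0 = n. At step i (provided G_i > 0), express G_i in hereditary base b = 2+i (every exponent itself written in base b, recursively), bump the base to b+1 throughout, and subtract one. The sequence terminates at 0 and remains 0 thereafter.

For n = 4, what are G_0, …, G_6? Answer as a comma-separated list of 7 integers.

4, 26, 41, 60, 83, 109, 139

step 0: 4 = 2^2; sub 3 for 2: 3^3; = 27; G_1 = 27−1 = 26
step 1: 26 = 2·3^2 + 2·3 + 2; sub 4 for 3: 2·4^2 + 2·4 + 2; = 42; G_2 = 42−1 = 41
step 2: 41 = 2·4^2 + 2·4 + 1; sub 5 for 4: 2·5^2 + 2·5 + 1; = 61; G_3 = 61−1 = 60
step 3: 60 = 2·5^2 + 2·5; sub 6 for 5: 2·6^2 + 2·6; = 84; G_4 = 84−1 = 83
step 4: 83 = 2·6^2 + 6 + 5; sub 7 for 6: 2·7^2 + 7 + 5; = 110; G_5 = 110−1 = 109
step 5: 109 = 2·7^2 + 7 + 4; sub 8 for 7: 2·8^2 + 8 + 4; = 140; G_6 = 140−1 = 139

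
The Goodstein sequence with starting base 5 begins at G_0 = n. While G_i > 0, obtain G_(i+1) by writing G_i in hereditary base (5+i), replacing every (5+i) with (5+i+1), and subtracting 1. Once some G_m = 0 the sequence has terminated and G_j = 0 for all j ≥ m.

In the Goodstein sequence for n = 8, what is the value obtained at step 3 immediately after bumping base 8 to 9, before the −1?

9

8 —HB5→ 5 + 3 —bump→ 6 + 3 = 9 —(−1)→ 8
8 —HB6→ 6 + 2 —bump→ 7 + 2 = 9 —(−1)→ 8
8 —HB7→ 7 + 1 —bump→ 8 + 1 = 9 —(−1)→ 8
8 —HB8→ 8 —bump→ 9 = 9 —(−1)→ 8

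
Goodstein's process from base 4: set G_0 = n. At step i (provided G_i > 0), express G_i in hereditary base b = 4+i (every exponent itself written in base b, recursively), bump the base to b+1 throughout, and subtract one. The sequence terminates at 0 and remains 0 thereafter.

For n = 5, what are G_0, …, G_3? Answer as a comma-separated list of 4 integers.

base 4: 5 = 4 + 1; at 5: 5 + 1 = 6; next = 5
base 5: 5 = 5; at 6: 6 = 6; next = 5
base 6: 5 = 5; at 7: 5 = 5; next = 4

5, 5, 5, 4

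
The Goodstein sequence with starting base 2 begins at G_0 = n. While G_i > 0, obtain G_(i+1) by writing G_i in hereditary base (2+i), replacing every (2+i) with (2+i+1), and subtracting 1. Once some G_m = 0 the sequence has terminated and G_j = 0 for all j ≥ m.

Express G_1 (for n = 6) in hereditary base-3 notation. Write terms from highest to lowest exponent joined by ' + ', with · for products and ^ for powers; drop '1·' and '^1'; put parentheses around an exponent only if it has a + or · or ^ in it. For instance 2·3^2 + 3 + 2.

3^3 + 2

step 0: 6 = 2^2 + 2; sub 3 for 2: 3^3 + 3; = 30; G_1 = 30−1 = 29
step 1: 29 = 3^3 + 2; sub 4 for 3: 4^4 + 2; = 258; G_2 = 258−1 = 257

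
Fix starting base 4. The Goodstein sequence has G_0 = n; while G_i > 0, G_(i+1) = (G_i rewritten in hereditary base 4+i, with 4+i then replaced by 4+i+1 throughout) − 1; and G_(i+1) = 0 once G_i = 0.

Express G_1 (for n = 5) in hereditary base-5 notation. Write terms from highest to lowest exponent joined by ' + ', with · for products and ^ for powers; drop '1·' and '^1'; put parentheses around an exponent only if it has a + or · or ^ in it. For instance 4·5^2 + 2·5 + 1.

5

step 0: 5 = 4 + 1; sub 5 for 4: 5 + 1; = 6; G_1 = 6−1 = 5
step 1: 5 = 5; sub 6 for 5: 6; = 6; G_2 = 6−1 = 5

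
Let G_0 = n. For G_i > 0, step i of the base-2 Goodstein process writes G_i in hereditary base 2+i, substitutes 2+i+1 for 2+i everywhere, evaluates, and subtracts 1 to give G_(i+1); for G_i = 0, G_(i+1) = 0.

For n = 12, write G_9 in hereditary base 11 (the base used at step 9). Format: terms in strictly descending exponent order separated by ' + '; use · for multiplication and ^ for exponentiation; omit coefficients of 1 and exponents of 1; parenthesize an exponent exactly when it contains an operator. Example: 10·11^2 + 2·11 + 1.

11^(11 + 1) + 2·11^2 + 11

(0) 12|_2 = 2^(2 + 1) + 2^2 ↦ 3^(3 + 1) + 3^3|_3 = 108 ⇒ 107
(1) 107|_3 = 3^(3 + 1) + 2·3^2 + 2·3 + 2 ↦ 4^(4 + 1) + 2·4^2 + 2·4 + 2|_4 = 1066 ⇒ 1065
(2) 1065|_4 = 4^(4 + 1) + 2·4^2 + 2·4 + 1 ↦ 5^(5 + 1) + 2·5^2 + 2·5 + 1|_5 = 15686 ⇒ 15685
(3) 15685|_5 = 5^(5 + 1) + 2·5^2 + 2·5 ↦ 6^(6 + 1) + 2·6^2 + 2·6|_6 = 280020 ⇒ 280019
(4) 280019|_6 = 6^(6 + 1) + 2·6^2 + 6 + 5 ↦ 7^(7 + 1) + 2·7^2 + 7 + 5|_7 = 5764911 ⇒ 5764910
(5) 5764910|_7 = 7^(7 + 1) + 2·7^2 + 7 + 4 ↦ 8^(8 + 1) + 2·8^2 + 8 + 4|_8 = 134217868 ⇒ 134217867
(6) 134217867|_8 = 8^(8 + 1) + 2·8^2 + 8 + 3 ↦ 9^(9 + 1) + 2·9^2 + 9 + 3|_9 = 3486784575 ⇒ 3486784574
(7) 3486784574|_9 = 9^(9 + 1) + 2·9^2 + 9 + 2 ↦ 10^(10 + 1) + 2·10^2 + 10 + 2|_10 = 100000000212 ⇒ 100000000211
(8) 100000000211|_10 = 10^(10 + 1) + 2·10^2 + 10 + 1 ↦ 11^(11 + 1) + 2·11^2 + 11 + 1|_11 = 3138428376975 ⇒ 3138428376974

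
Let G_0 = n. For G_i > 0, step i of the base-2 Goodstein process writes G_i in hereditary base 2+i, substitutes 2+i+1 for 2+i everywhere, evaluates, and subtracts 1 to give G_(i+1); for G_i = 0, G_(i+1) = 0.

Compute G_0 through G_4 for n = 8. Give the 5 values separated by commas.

8, 80, 553, 6310, 93395

(0) 8|_2 = 2^(2 + 1) ↦ 3^(3 + 1)|_3 = 81 ⇒ 80
(1) 80|_3 = 2·3^3 + 2·3^2 + 2·3 + 2 ↦ 2·4^4 + 2·4^2 + 2·4 + 2|_4 = 554 ⇒ 553
(2) 553|_4 = 2·4^4 + 2·4^2 + 2·4 + 1 ↦ 2·5^5 + 2·5^2 + 2·5 + 1|_5 = 6311 ⇒ 6310
(3) 6310|_5 = 2·5^5 + 2·5^2 + 2·5 ↦ 2·6^6 + 2·6^2 + 2·6|_6 = 93396 ⇒ 93395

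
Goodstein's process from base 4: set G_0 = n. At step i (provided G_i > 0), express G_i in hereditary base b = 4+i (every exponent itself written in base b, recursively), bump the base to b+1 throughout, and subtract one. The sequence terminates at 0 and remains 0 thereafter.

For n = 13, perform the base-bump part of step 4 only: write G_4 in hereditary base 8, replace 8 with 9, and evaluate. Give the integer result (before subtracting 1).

13 —HB4→ 3·4 + 1 —bump→ 3·5 + 1 = 16 —(−1)→ 15
15 —HB5→ 3·5 —bump→ 3·6 = 18 —(−1)→ 17
17 —HB6→ 2·6 + 5 —bump→ 2·7 + 5 = 19 —(−1)→ 18
18 —HB7→ 2·7 + 4 —bump→ 2·8 + 4 = 20 —(−1)→ 19

21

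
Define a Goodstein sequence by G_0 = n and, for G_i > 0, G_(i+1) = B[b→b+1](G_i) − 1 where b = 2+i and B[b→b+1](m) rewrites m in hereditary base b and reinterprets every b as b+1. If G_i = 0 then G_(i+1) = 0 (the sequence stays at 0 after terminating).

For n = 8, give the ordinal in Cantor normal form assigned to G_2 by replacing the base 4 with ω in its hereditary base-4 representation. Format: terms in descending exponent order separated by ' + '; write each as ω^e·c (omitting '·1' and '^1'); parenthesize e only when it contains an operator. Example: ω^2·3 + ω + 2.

ω^ω·2 + ω^2·2 + ω·2 + 1

8 —HB2→ 2^(2 + 1) —bump→ 3^(3 + 1) = 81 —(−1)→ 80
80 —HB3→ 2·3^3 + 2·3^2 + 2·3 + 2 —bump→ 2·4^4 + 2·4^2 + 2·4 + 2 = 554 —(−1)→ 553
553 —HB4→ 2·4^4 + 2·4^2 + 2·4 + 1 —bump→ 2·5^5 + 2·5^2 + 2·5 + 1 = 6311 —(−1)→ 6310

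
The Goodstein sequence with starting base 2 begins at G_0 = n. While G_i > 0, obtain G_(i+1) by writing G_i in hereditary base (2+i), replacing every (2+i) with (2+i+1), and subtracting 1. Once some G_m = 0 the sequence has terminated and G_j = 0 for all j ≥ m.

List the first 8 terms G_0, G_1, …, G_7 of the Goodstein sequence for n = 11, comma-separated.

11 —HB2→ 2^(2 + 1) + 2 + 1 —bump→ 3^(3 + 1) + 3 + 1 = 85 —(−1)→ 84
84 —HB3→ 3^(3 + 1) + 3 —bump→ 4^(4 + 1) + 4 = 1028 —(−1)→ 1027
1027 —HB4→ 4^(4 + 1) + 3 —bump→ 5^(5 + 1) + 3 = 15628 —(−1)→ 15627
15627 —HB5→ 5^(5 + 1) + 2 —bump→ 6^(6 + 1) + 2 = 279938 —(−1)→ 279937
279937 —HB6→ 6^(6 + 1) + 1 —bump→ 7^(7 + 1) + 1 = 5764802 —(−1)→ 5764801
5764801 —HB7→ 7^(7 + 1) —bump→ 8^(8 + 1) = 134217728 —(−1)→ 134217727
134217727 —HB8→ 7·8^8 + 7·8^7 + 7·8^6 + 7·8^5 + 7·8^4 + 7·8^3 + 7·8^2 + 7·8 + 7 —bump→ 7·9^9 + 7·9^7 + 7·9^6 + 7·9^5 + 7·9^4 + 7·9^3 + 7·9^2 + 7·9 + 7 = 2749609303 —(−1)→ 2749609302

11, 84, 1027, 15627, 279937, 5764801, 134217727, 2749609302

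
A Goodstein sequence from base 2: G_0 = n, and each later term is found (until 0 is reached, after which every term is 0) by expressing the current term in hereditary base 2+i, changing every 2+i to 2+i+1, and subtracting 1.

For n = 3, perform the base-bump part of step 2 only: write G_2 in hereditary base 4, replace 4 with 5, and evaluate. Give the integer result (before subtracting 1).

3

[0] 3 ≡ 2 + 1 (base 2). Lift 3: 4. −1: 3.
[1] 3 ≡ 3 (base 3). Lift 4: 4. −1: 3.
[2] 3 ≡ 3 (base 4). Lift 5: 3. −1: 2.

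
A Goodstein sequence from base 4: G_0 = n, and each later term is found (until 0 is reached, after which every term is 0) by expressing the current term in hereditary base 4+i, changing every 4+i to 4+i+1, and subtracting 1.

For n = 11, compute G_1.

12

i=0: 11 = 2·4 + 3 (b=4); 4→5: 2·5 + 3 = 13; 13−1 = 12
i=1: 12 = 2·5 + 2 (b=5); 5→6: 2·6 + 2 = 14; 14−1 = 13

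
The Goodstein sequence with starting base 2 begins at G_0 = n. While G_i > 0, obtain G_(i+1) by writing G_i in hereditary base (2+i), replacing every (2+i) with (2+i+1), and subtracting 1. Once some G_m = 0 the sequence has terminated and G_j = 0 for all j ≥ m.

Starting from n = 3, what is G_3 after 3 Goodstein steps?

step 0: 3 = 2 + 1; sub 3 for 2: 3 + 1; = 4; G_1 = 4−1 = 3
step 1: 3 = 3; sub 4 for 3: 4; = 4; G_2 = 4−1 = 3
step 2: 3 = 3; sub 5 for 4: 3; = 3; G_3 = 3−1 = 2
step 3: 2 = 2; sub 6 for 5: 2; = 2; G_4 = 2−1 = 1

2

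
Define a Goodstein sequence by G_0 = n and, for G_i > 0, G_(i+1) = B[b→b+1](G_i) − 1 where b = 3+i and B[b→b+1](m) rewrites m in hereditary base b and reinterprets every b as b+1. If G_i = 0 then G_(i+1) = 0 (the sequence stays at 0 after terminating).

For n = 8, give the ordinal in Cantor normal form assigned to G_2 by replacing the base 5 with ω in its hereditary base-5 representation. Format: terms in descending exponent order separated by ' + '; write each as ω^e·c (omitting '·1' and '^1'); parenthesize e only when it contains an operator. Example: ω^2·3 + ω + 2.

G_0 = 8. HB_3(8) = 2·3 + 2. Bump = 10. G_1 = 9.
G_1 = 9. HB_4(9) = 2·4 + 1. Bump = 11. G_2 = 10.
G_2 = 10. HB_5(10) = 2·5. Bump = 12. G_3 = 11.

ω·2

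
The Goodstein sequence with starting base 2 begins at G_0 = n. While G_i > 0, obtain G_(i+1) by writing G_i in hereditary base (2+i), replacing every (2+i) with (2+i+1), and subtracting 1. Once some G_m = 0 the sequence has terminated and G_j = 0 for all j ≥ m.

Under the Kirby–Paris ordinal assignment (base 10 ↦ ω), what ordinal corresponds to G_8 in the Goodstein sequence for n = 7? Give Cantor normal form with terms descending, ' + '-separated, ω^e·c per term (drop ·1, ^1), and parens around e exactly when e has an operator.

ω^7·7 + ω^6·7 + ω^5·7 + ω^4·7 + ω^3·7 + ω^2·7 + ω·7 + 5

i=0: 7 = 2^2 + 2 + 1 (b=2); 2→3: 3^3 + 3 + 1 = 31; 31−1 = 30
i=1: 30 = 3^3 + 3 (b=3); 3→4: 4^4 + 4 = 260; 260−1 = 259
i=2: 259 = 4^4 + 3 (b=4); 4→5: 5^5 + 3 = 3128; 3128−1 = 3127
i=3: 3127 = 5^5 + 2 (b=5); 5→6: 6^6 + 2 = 46658; 46658−1 = 46657
i=4: 46657 = 6^6 + 1 (b=6); 6→7: 7^7 + 1 = 823544; 823544−1 = 823543
i=5: 823543 = 7^7 (b=7); 7→8: 8^8 = 16777216; 16777216−1 = 16777215
i=6: 16777215 = 7·8^7 + 7·8^6 + 7·8^5 + 7·8^4 + 7·8^3 + 7·8^2 + 7·8 + 7 (b=8); 8→9: 7·9^7 + 7·9^6 + 7·9^5 + 7·9^4 + 7·9^3 + 7·9^2 + 7·9 + 7 = 37665880; 37665880−1 = 37665879
i=7: 37665879 = 7·9^7 + 7·9^6 + 7·9^5 + 7·9^4 + 7·9^3 + 7·9^2 + 7·9 + 6 (b=9); 9→10: 7·10^7 + 7·10^6 + 7·10^5 + 7·10^4 + 7·10^3 + 7·10^2 + 7·10 + 6 = 77777776; 77777776−1 = 77777775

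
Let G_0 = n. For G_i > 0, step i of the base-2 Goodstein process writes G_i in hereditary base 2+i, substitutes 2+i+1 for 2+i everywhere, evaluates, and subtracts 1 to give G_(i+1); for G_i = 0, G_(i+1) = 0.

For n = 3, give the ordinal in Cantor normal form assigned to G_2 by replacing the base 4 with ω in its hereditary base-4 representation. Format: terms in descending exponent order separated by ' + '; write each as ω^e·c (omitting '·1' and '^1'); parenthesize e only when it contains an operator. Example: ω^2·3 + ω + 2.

3

3 —HB2→ 2 + 1 —bump→ 3 + 1 = 4 —(−1)→ 3
3 —HB3→ 3 —bump→ 4 = 4 —(−1)→ 3
3 —HB4→ 3 —bump→ 3 = 3 —(−1)→ 2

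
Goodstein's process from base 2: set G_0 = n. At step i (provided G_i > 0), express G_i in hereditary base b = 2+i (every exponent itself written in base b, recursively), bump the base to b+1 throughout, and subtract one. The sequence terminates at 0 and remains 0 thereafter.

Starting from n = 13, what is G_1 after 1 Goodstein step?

108

[0] 13 ≡ 2^(2 + 1) + 2^2 + 1 (base 2). Lift 3: 109. −1: 108.
[1] 108 ≡ 3^(3 + 1) + 3^3 (base 3). Lift 4: 1280. −1: 1279.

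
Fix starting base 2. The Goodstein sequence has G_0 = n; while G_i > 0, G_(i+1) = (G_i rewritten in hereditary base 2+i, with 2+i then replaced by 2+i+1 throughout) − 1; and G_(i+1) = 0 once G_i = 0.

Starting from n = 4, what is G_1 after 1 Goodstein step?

G_0=4  [base 2] 2^2  →[2↦3]→  3^3 = 27  −1 ⇒ G_1=26
G_1=26  [base 3] 2·3^2 + 2·3 + 2  →[3↦4]→  2·4^2 + 2·4 + 2 = 42  −1 ⇒ G_2=41

26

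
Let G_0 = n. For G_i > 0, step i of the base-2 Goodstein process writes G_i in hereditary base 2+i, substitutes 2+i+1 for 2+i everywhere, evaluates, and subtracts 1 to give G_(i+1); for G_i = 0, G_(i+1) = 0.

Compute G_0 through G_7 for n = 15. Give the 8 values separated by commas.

15 —HB2→ 2^(2 + 1) + 2^2 + 2 + 1 —bump→ 3^(3 + 1) + 3^3 + 3 + 1 = 112 —(−1)→ 111
111 —HB3→ 3^(3 + 1) + 3^3 + 3 —bump→ 4^(4 + 1) + 4^4 + 4 = 1284 —(−1)→ 1283
1283 —HB4→ 4^(4 + 1) + 4^4 + 3 —bump→ 5^(5 + 1) + 5^5 + 3 = 18753 —(−1)→ 18752
18752 —HB5→ 5^(5 + 1) + 5^5 + 2 —bump→ 6^(6 + 1) + 6^6 + 2 = 326594 —(−1)→ 326593
326593 —HB6→ 6^(6 + 1) + 6^6 + 1 —bump→ 7^(7 + 1) + 7^7 + 1 = 6588345 —(−1)→ 6588344
6588344 —HB7→ 7^(7 + 1) + 7^7 —bump→ 8^(8 + 1) + 8^8 = 150994944 —(−1)→ 150994943
150994943 —HB8→ 8^(8 + 1) + 7·8^7 + 7·8^6 + 7·8^5 + 7·8^4 + 7·8^3 + 7·8^2 + 7·8 + 7 —bump→ 9^(9 + 1) + 7·9^7 + 7·9^6 + 7·9^5 + 7·9^4 + 7·9^3 + 7·9^2 + 7·9 + 7 = 3524450281 —(−1)→ 3524450280

15, 111, 1283, 18752, 326593, 6588344, 150994943, 3524450280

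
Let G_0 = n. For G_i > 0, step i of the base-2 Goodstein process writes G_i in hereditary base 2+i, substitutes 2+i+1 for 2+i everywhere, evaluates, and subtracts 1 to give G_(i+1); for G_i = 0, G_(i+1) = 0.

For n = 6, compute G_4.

46655

[0] 6 ≡ 2^2 + 2 (base 2). Lift 3: 30. −1: 29.
[1] 29 ≡ 3^3 + 2 (base 3). Lift 4: 258. −1: 257.
[2] 257 ≡ 4^4 + 1 (base 4). Lift 5: 3126. −1: 3125.
[3] 3125 ≡ 5^5 (base 5). Lift 6: 46656. −1: 46655.
[4] 46655 ≡ 5·6^5 + 5·6^4 + 5·6^3 + 5·6^2 + 5·6 + 5 (base 6). Lift 7: 98040. −1: 98039.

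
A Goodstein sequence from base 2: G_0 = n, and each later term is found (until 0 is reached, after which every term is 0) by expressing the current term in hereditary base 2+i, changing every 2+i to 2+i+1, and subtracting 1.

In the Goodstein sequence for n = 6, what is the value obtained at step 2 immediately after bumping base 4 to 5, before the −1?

i=0: 6 = 2^2 + 2 (b=2); 2→3: 3^3 + 3 = 30; 30−1 = 29
i=1: 29 = 3^3 + 2 (b=3); 3→4: 4^4 + 2 = 258; 258−1 = 257

3126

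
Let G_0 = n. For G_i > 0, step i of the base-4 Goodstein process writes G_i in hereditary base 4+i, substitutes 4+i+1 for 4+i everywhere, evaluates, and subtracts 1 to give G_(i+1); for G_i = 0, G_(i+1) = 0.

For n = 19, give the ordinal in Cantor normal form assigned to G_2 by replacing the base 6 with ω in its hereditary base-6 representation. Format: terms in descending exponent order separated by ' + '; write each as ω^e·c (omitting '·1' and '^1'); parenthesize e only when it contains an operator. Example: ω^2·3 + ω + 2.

19 —HB4→ 4^2 + 3 —bump→ 5^2 + 3 = 28 —(−1)→ 27
27 —HB5→ 5^2 + 2 —bump→ 6^2 + 2 = 38 —(−1)→ 37
37 —HB6→ 6^2 + 1 —bump→ 7^2 + 1 = 50 —(−1)→ 49

ω^2 + 1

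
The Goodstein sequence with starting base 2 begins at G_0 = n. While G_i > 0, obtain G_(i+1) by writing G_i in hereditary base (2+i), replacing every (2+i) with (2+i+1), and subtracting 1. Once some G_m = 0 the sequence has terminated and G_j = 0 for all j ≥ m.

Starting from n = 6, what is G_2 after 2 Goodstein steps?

step 0: 6 = 2^2 + 2; sub 3 for 2: 3^3 + 3; = 30; G_1 = 30−1 = 29
step 1: 29 = 3^3 + 2; sub 4 for 3: 4^4 + 2; = 258; G_2 = 258−1 = 257
step 2: 257 = 4^4 + 1; sub 5 for 4: 5^5 + 1; = 3126; G_3 = 3126−1 = 3125

257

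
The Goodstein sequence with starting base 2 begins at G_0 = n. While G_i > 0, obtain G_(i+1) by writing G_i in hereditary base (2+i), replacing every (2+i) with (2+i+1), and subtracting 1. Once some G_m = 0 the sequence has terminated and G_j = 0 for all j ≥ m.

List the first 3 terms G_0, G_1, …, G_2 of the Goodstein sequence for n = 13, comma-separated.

G_0=13  [base 2] 2^(2 + 1) + 2^2 + 1  →[2↦3]→  3^(3 + 1) + 3^3 + 1 = 109  −1 ⇒ G_1=108
G_1=108  [base 3] 3^(3 + 1) + 3^3  →[3↦4]→  4^(4 + 1) + 4^4 = 1280  −1 ⇒ G_2=1279

13, 108, 1279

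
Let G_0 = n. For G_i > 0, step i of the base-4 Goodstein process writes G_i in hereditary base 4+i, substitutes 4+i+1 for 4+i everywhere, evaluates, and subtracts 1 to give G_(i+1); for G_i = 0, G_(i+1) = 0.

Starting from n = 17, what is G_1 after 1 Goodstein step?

25

G_0 = 17. HB_4(17) = 4^2 + 1. Bump = 26. G_1 = 25.
G_1 = 25. HB_5(25) = 5^2. Bump = 36. G_2 = 35.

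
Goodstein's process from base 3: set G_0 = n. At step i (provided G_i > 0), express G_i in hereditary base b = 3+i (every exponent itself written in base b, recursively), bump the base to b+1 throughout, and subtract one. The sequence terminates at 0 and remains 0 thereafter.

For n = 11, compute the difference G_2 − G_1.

step 0: 11 = 3^2 + 2; sub 4 for 3: 4^2 + 2; = 18; G_1 = 18−1 = 17
step 1: 17 = 4^2 + 1; sub 5 for 4: 5^2 + 1; = 26; G_2 = 26−1 = 25

8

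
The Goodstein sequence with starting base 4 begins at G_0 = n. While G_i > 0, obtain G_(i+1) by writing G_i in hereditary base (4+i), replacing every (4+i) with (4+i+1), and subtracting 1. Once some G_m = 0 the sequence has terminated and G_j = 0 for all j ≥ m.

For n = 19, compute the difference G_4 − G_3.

14

G_0 = 19. HB_4(19) = 4^2 + 3. Bump = 28. G_1 = 27.
G_1 = 27. HB_5(27) = 5^2 + 2. Bump = 38. G_2 = 37.
G_2 = 37. HB_6(37) = 6^2 + 1. Bump = 50. G_3 = 49.
G_3 = 49. HB_7(49) = 7^2. Bump = 64. G_4 = 63.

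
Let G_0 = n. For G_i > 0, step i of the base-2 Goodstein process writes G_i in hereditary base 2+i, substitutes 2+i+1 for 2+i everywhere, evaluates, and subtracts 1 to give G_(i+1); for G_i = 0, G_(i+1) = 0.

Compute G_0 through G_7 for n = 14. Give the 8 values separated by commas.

G_0=14  [base 2] 2^(2 + 1) + 2^2 + 2  →[2↦3]→  3^(3 + 1) + 3^3 + 3 = 111  −1 ⇒ G_1=110
G_1=110  [base 3] 3^(3 + 1) + 3^3 + 2  →[3↦4]→  4^(4 + 1) + 4^4 + 2 = 1282  −1 ⇒ G_2=1281
G_2=1281  [base 4] 4^(4 + 1) + 4^4 + 1  →[4↦5]→  5^(5 + 1) + 5^5 + 1 = 18751  −1 ⇒ G_3=18750
G_3=18750  [base 5] 5^(5 + 1) + 5^5  →[5↦6]→  6^(6 + 1) + 6^6 = 326592  −1 ⇒ G_4=326591
G_4=326591  [base 6] 6^(6 + 1) + 5·6^5 + 5·6^4 + 5·6^3 + 5·6^2 + 5·6 + 5  →[6↦7]→  7^(7 + 1) + 5·7^5 + 5·7^4 + 5·7^3 + 5·7^2 + 5·7 + 5 = 5862841  −1 ⇒ G_5=5862840
G_5=5862840  [base 7] 7^(7 + 1) + 5·7^5 + 5·7^4 + 5·7^3 + 5·7^2 + 5·7 + 4  →[7↦8]→  8^(8 + 1) + 5·8^5 + 5·8^4 + 5·8^3 + 5·8^2 + 5·8 + 4 = 134404972  −1 ⇒ G_6=134404971
G_6=134404971  [base 8] 8^(8 + 1) + 5·8^5 + 5·8^4 + 5·8^3 + 5·8^2 + 5·8 + 3  →[8↦9]→  9^(9 + 1) + 5·9^5 + 5·9^4 + 5·9^3 + 5·9^2 + 5·9 + 3 = 3487116549  −1 ⇒ G_7=3487116548

14, 110, 1281, 18750, 326591, 5862840, 134404971, 3487116548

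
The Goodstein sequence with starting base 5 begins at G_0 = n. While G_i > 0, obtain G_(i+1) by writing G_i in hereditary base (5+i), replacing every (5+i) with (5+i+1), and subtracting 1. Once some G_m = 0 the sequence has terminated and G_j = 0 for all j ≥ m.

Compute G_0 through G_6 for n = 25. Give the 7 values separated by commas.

[0] 25 ≡ 5^2 (base 5). Lift 6: 36. −1: 35.
[1] 35 ≡ 5·6 + 5 (base 6). Lift 7: 40. −1: 39.
[2] 39 ≡ 5·7 + 4 (base 7). Lift 8: 44. −1: 43.
[3] 43 ≡ 5·8 + 3 (base 8). Lift 9: 48. −1: 47.
[4] 47 ≡ 5·9 + 2 (base 9). Lift 10: 52. −1: 51.
[5] 51 ≡ 5·10 + 1 (base 10). Lift 11: 56. −1: 55.

25, 35, 39, 43, 47, 51, 55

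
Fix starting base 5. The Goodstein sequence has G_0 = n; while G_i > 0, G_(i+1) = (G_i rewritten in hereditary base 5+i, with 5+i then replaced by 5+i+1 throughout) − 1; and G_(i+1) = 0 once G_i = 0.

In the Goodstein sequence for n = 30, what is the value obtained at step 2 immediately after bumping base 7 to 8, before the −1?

68

base 5: 30 = 5^2 + 5; at 6: 6^2 + 6 = 42; next = 41
base 6: 41 = 6^2 + 5; at 7: 7^2 + 5 = 54; next = 53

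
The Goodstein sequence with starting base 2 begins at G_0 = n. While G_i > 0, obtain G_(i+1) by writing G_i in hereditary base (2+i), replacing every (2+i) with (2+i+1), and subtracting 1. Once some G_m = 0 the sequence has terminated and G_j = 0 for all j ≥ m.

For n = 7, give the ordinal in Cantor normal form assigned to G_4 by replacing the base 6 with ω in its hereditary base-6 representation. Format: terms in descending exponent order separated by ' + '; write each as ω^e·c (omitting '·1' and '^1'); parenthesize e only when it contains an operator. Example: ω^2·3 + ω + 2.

[0] 7 ≡ 2^2 + 2 + 1 (base 2). Lift 3: 31. −1: 30.
[1] 30 ≡ 3^3 + 3 (base 3). Lift 4: 260. −1: 259.
[2] 259 ≡ 4^4 + 3 (base 4). Lift 5: 3128. −1: 3127.
[3] 3127 ≡ 5^5 + 2 (base 5). Lift 6: 46658. −1: 46657.
[4] 46657 ≡ 6^6 + 1 (base 6). Lift 7: 823544. −1: 823543.

ω^ω + 1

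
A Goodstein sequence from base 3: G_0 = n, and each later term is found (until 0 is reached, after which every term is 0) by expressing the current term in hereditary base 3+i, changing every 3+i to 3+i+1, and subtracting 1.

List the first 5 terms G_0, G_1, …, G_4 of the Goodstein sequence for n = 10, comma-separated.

10, 16, 24, 27, 30

G_0=10  [base 3] 3^2 + 1  →[3↦4]→  4^2 + 1 = 17  −1 ⇒ G_1=16
G_1=16  [base 4] 4^2  →[4↦5]→  5^2 = 25  −1 ⇒ G_2=24
G_2=24  [base 5] 4·5 + 4  →[5↦6]→  4·6 + 4 = 28  −1 ⇒ G_3=27
G_3=27  [base 6] 4·6 + 3  →[6↦7]→  4·7 + 3 = 31  −1 ⇒ G_4=30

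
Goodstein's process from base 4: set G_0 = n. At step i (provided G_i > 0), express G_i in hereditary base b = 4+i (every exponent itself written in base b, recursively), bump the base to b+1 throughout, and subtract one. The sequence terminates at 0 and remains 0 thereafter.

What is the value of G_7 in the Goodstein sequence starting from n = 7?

4

G_0 = 7. HB_4(7) = 4 + 3. Bump = 8. G_1 = 7.
G_1 = 7. HB_5(7) = 5 + 2. Bump = 8. G_2 = 7.
G_2 = 7. HB_6(7) = 6 + 1. Bump = 8. G_3 = 7.
G_3 = 7. HB_7(7) = 7. Bump = 8. G_4 = 7.
G_4 = 7. HB_8(7) = 7. Bump = 7. G_5 = 6.
G_5 = 6. HB_9(6) = 6. Bump = 6. G_6 = 5.
G_6 = 5. HB_10(5) = 5. Bump = 5. G_7 = 4.
G_7 = 4. HB_11(4) = 4. Bump = 4. G_8 = 3.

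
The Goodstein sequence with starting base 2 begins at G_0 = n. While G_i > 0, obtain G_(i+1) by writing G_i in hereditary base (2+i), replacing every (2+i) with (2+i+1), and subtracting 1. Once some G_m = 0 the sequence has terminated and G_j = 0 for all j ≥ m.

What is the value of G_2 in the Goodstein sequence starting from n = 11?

G_0=11  [base 2] 2^(2 + 1) + 2 + 1  →[2↦3]→  3^(3 + 1) + 3 + 1 = 85  −1 ⇒ G_1=84
G_1=84  [base 3] 3^(3 + 1) + 3  →[3↦4]→  4^(4 + 1) + 4 = 1028  −1 ⇒ G_2=1027

1027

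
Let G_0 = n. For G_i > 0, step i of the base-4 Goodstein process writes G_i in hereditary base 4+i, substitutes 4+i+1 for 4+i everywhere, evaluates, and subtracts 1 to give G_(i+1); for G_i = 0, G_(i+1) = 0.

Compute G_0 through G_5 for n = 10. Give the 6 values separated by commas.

10 —HB4→ 2·4 + 2 —bump→ 2·5 + 2 = 12 —(−1)→ 11
11 —HB5→ 2·5 + 1 —bump→ 2·6 + 1 = 13 —(−1)→ 12
12 —HB6→ 2·6 —bump→ 2·7 = 14 —(−1)→ 13
13 —HB7→ 7 + 6 —bump→ 8 + 6 = 14 —(−1)→ 13
13 —HB8→ 8 + 5 —bump→ 9 + 5 = 14 —(−1)→ 13

10, 11, 12, 13, 13, 13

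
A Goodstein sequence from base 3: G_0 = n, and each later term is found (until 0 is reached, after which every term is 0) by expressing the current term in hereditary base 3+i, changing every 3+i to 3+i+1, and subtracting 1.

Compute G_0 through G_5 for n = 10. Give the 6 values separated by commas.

10 —HB3→ 3^2 + 1 —bump→ 4^2 + 1 = 17 —(−1)→ 16
16 —HB4→ 4^2 —bump→ 5^2 = 25 —(−1)→ 24
24 —HB5→ 4·5 + 4 —bump→ 4·6 + 4 = 28 —(−1)→ 27
27 —HB6→ 4·6 + 3 —bump→ 4·7 + 3 = 31 —(−1)→ 30
30 —HB7→ 4·7 + 2 —bump→ 4·8 + 2 = 34 —(−1)→ 33

10, 16, 24, 27, 30, 33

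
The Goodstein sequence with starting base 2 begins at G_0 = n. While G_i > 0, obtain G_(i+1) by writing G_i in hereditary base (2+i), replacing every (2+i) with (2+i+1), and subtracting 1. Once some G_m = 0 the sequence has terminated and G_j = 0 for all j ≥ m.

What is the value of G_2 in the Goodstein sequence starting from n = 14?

1281

base 2: 14 = 2^(2 + 1) + 2^2 + 2; at 3: 3^(3 + 1) + 3^3 + 3 = 111; next = 110
base 3: 110 = 3^(3 + 1) + 3^3 + 2; at 4: 4^(4 + 1) + 4^4 + 2 = 1282; next = 1281
base 4: 1281 = 4^(4 + 1) + 4^4 + 1; at 5: 5^(5 + 1) + 5^5 + 1 = 18751; next = 18750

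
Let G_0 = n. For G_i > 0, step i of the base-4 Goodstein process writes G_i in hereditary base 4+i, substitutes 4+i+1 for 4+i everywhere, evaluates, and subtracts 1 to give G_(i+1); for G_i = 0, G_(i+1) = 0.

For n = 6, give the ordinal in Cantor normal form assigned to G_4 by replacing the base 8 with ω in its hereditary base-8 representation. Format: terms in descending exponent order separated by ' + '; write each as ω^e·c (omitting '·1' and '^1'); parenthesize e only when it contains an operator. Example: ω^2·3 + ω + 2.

5

G_0 = 6. HB_4(6) = 4 + 2. Bump = 7. G_1 = 6.
G_1 = 6. HB_5(6) = 5 + 1. Bump = 7. G_2 = 6.
G_2 = 6. HB_6(6) = 6. Bump = 7. G_3 = 6.
G_3 = 6. HB_7(6) = 6. Bump = 6. G_4 = 5.
G_4 = 5. HB_8(5) = 5. Bump = 5. G_5 = 4.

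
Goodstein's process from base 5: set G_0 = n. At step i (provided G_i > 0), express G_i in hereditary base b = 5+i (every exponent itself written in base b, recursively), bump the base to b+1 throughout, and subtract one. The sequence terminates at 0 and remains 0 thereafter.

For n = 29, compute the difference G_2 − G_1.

12

i=0: 29 = 5^2 + 4 (b=5); 5→6: 6^2 + 4 = 40; 40−1 = 39
i=1: 39 = 6^2 + 3 (b=6); 6→7: 7^2 + 3 = 52; 52−1 = 51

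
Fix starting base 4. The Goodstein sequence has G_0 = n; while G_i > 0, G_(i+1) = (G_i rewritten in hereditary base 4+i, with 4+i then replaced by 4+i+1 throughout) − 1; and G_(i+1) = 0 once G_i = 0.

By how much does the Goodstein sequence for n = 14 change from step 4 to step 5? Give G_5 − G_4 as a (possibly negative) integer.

G_0 = 14. HB_4(14) = 3·4 + 2. Bump = 17. G_1 = 16.
G_1 = 16. HB_5(16) = 3·5 + 1. Bump = 19. G_2 = 18.
G_2 = 18. HB_6(18) = 3·6. Bump = 21. G_3 = 20.
G_3 = 20. HB_7(20) = 2·7 + 6. Bump = 22. G_4 = 21.
G_4 = 21. HB_8(21) = 2·8 + 5. Bump = 23. G_5 = 22.

1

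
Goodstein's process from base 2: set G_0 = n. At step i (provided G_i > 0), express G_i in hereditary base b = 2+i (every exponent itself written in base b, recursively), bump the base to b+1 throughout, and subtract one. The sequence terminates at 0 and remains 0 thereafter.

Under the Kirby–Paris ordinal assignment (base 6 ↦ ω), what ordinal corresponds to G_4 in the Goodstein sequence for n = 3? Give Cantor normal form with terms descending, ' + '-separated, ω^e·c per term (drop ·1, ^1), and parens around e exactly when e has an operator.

3 —HB2→ 2 + 1 —bump→ 3 + 1 = 4 —(−1)→ 3
3 —HB3→ 3 —bump→ 4 = 4 —(−1)→ 3
3 —HB4→ 3 —bump→ 3 = 3 —(−1)→ 2
2 —HB5→ 2 —bump→ 2 = 2 —(−1)→ 1
1 —HB6→ 1 —bump→ 1 = 1 —(−1)→ 0

1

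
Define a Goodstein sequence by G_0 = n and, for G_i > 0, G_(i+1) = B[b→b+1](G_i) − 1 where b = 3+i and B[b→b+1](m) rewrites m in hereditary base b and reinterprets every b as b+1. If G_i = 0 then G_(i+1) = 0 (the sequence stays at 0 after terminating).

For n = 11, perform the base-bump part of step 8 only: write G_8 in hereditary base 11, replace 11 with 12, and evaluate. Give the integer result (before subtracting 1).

base 3: 11 = 3^2 + 2; at 4: 4^2 + 2 = 18; next = 17
base 4: 17 = 4^2 + 1; at 5: 5^2 + 1 = 26; next = 25
base 5: 25 = 5^2; at 6: 6^2 = 36; next = 35
base 6: 35 = 5·6 + 5; at 7: 5·7 + 5 = 40; next = 39
base 7: 39 = 5·7 + 4; at 8: 5·8 + 4 = 44; next = 43
base 8: 43 = 5·8 + 3; at 9: 5·9 + 3 = 48; next = 47
base 9: 47 = 5·9 + 2; at 10: 5·10 + 2 = 52; next = 51
base 10: 51 = 5·10 + 1; at 11: 5·11 + 1 = 56; next = 55

60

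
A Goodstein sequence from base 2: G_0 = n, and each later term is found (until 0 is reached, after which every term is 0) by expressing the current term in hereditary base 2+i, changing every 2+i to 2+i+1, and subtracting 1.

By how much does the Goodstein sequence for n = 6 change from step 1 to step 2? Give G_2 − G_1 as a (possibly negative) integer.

(0) 6|_2 = 2^2 + 2 ↦ 3^3 + 3|_3 = 30 ⇒ 29
(1) 29|_3 = 3^3 + 2 ↦ 4^4 + 2|_4 = 258 ⇒ 257

228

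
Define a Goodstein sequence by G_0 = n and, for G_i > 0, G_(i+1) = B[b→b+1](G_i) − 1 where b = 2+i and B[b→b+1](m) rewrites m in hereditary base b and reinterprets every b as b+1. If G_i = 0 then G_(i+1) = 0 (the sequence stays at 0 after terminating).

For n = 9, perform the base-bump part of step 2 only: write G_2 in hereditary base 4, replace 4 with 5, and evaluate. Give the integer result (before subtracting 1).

9843

(0) 9|_2 = 2^(2 + 1) + 1 ↦ 3^(3 + 1) + 1|_3 = 82 ⇒ 81
(1) 81|_3 = 3^(3 + 1) ↦ 4^(4 + 1)|_4 = 1024 ⇒ 1023
(2) 1023|_4 = 3·4^4 + 3·4^3 + 3·4^2 + 3·4 + 3 ↦ 3·5^5 + 3·5^3 + 3·5^2 + 3·5 + 3|_5 = 9843 ⇒ 9842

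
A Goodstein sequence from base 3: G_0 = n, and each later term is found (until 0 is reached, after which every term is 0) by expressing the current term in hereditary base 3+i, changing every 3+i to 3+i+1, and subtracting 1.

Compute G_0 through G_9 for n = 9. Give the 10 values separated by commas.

9, 15, 17, 19, 21, 23, 24, 25, 26, 27

[0] 9 ≡ 3^2 (base 3). Lift 4: 16. −1: 15.
[1] 15 ≡ 3·4 + 3 (base 4). Lift 5: 18. −1: 17.
[2] 17 ≡ 3·5 + 2 (base 5). Lift 6: 20. −1: 19.
[3] 19 ≡ 3·6 + 1 (base 6). Lift 7: 22. −1: 21.
[4] 21 ≡ 3·7 (base 7). Lift 8: 24. −1: 23.
[5] 23 ≡ 2·8 + 7 (base 8). Lift 9: 25. −1: 24.
[6] 24 ≡ 2·9 + 6 (base 9). Lift 10: 26. −1: 25.
[7] 25 ≡ 2·10 + 5 (base 10). Lift 11: 27. −1: 26.
[8] 26 ≡ 2·11 + 4 (base 11). Lift 12: 28. −1: 27.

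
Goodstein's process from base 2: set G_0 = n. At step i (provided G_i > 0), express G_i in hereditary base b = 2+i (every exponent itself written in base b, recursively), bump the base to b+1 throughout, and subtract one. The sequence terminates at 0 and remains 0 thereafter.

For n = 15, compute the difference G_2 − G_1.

1172

i=0: 15 = 2^(2 + 1) + 2^2 + 2 + 1 (b=2); 2→3: 3^(3 + 1) + 3^3 + 3 + 1 = 112; 112−1 = 111
i=1: 111 = 3^(3 + 1) + 3^3 + 3 (b=3); 3→4: 4^(4 + 1) + 4^4 + 4 = 1284; 1284−1 = 1283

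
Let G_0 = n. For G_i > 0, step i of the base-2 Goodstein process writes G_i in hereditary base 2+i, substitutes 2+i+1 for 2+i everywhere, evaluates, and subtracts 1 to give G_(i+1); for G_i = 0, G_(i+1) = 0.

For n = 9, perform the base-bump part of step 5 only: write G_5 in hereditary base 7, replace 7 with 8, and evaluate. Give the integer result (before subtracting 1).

(0) 9|_2 = 2^(2 + 1) + 1 ↦ 3^(3 + 1) + 1|_3 = 82 ⇒ 81
(1) 81|_3 = 3^(3 + 1) ↦ 4^(4 + 1)|_4 = 1024 ⇒ 1023
(2) 1023|_4 = 3·4^4 + 3·4^3 + 3·4^2 + 3·4 + 3 ↦ 3·5^5 + 3·5^3 + 3·5^2 + 3·5 + 3|_5 = 9843 ⇒ 9842
(3) 9842|_5 = 3·5^5 + 3·5^3 + 3·5^2 + 3·5 + 2 ↦ 3·6^6 + 3·6^3 + 3·6^2 + 3·6 + 2|_6 = 140744 ⇒ 140743
(4) 140743|_6 = 3·6^6 + 3·6^3 + 3·6^2 + 3·6 + 1 ↦ 3·7^7 + 3·7^3 + 3·7^2 + 3·7 + 1|_7 = 2471827 ⇒ 2471826

50333400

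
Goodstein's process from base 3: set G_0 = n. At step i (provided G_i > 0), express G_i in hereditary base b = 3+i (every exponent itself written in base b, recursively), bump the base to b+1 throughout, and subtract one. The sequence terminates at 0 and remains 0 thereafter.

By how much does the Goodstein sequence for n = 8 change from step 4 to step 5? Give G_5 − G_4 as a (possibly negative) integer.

i=0: 8 = 2·3 + 2 (b=3); 3→4: 2·4 + 2 = 10; 10−1 = 9
i=1: 9 = 2·4 + 1 (b=4); 4→5: 2·5 + 1 = 11; 11−1 = 10
i=2: 10 = 2·5 (b=5); 5→6: 2·6 = 12; 12−1 = 11
i=3: 11 = 6 + 5 (b=6); 6→7: 7 + 5 = 12; 12−1 = 11
i=4: 11 = 7 + 4 (b=7); 7→8: 8 + 4 = 12; 12−1 = 11

0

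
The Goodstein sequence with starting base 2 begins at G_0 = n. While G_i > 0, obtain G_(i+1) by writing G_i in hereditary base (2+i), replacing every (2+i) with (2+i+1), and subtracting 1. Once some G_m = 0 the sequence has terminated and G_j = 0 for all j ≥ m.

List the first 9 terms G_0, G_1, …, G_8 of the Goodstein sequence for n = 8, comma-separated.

8, 80, 553, 6310, 93395, 1647195, 33554571, 774841151, 20000000211

(0) 8|_2 = 2^(2 + 1) ↦ 3^(3 + 1)|_3 = 81 ⇒ 80
(1) 80|_3 = 2·3^3 + 2·3^2 + 2·3 + 2 ↦ 2·4^4 + 2·4^2 + 2·4 + 2|_4 = 554 ⇒ 553
(2) 553|_4 = 2·4^4 + 2·4^2 + 2·4 + 1 ↦ 2·5^5 + 2·5^2 + 2·5 + 1|_5 = 6311 ⇒ 6310
(3) 6310|_5 = 2·5^5 + 2·5^2 + 2·5 ↦ 2·6^6 + 2·6^2 + 2·6|_6 = 93396 ⇒ 93395
(4) 93395|_6 = 2·6^6 + 2·6^2 + 6 + 5 ↦ 2·7^7 + 2·7^2 + 7 + 5|_7 = 1647196 ⇒ 1647195
(5) 1647195|_7 = 2·7^7 + 2·7^2 + 7 + 4 ↦ 2·8^8 + 2·8^2 + 8 + 4|_8 = 33554572 ⇒ 33554571
(6) 33554571|_8 = 2·8^8 + 2·8^2 + 8 + 3 ↦ 2·9^9 + 2·9^2 + 9 + 3|_9 = 774841152 ⇒ 774841151
(7) 774841151|_9 = 2·9^9 + 2·9^2 + 9 + 2 ↦ 2·10^10 + 2·10^2 + 10 + 2|_10 = 20000000212 ⇒ 20000000211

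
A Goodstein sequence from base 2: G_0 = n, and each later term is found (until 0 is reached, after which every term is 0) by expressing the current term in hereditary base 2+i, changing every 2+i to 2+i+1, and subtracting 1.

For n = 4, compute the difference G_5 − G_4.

26

(0) 4|_2 = 2^2 ↦ 3^3|_3 = 27 ⇒ 26
(1) 26|_3 = 2·3^2 + 2·3 + 2 ↦ 2·4^2 + 2·4 + 2|_4 = 42 ⇒ 41
(2) 41|_4 = 2·4^2 + 2·4 + 1 ↦ 2·5^2 + 2·5 + 1|_5 = 61 ⇒ 60
(3) 60|_5 = 2·5^2 + 2·5 ↦ 2·6^2 + 2·6|_6 = 84 ⇒ 83
(4) 83|_6 = 2·6^2 + 6 + 5 ↦ 2·7^2 + 7 + 5|_7 = 110 ⇒ 109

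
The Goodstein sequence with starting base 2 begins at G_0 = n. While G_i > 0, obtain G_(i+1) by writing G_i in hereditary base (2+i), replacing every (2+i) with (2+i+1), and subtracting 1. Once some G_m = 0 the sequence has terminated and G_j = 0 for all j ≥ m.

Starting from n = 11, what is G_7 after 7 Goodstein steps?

base 2: 11 = 2^(2 + 1) + 2 + 1; at 3: 3^(3 + 1) + 3 + 1 = 85; next = 84
base 3: 84 = 3^(3 + 1) + 3; at 4: 4^(4 + 1) + 4 = 1028; next = 1027
base 4: 1027 = 4^(4 + 1) + 3; at 5: 5^(5 + 1) + 3 = 15628; next = 15627
base 5: 15627 = 5^(5 + 1) + 2; at 6: 6^(6 + 1) + 2 = 279938; next = 279937
base 6: 279937 = 6^(6 + 1) + 1; at 7: 7^(7 + 1) + 1 = 5764802; next = 5764801
base 7: 5764801 = 7^(7 + 1); at 8: 8^(8 + 1) = 134217728; next = 134217727
base 8: 134217727 = 7·8^8 + 7·8^7 + 7·8^6 + 7·8^5 + 7·8^4 + 7·8^3 + 7·8^2 + 7·8 + 7; at 9: 7·9^9 + 7·9^7 + 7·9^6 + 7·9^5 + 7·9^4 + 7·9^3 + 7·9^2 + 7·9 + 7 = 2749609303; next = 2749609302
base 9: 2749609302 = 7·9^9 + 7·9^7 + 7·9^6 + 7·9^5 + 7·9^4 + 7·9^3 + 7·9^2 + 7·9 + 6; at 10: 7·10^10 + 7·10^7 + 7·10^6 + 7·10^5 + 7·10^4 + 7·10^3 + 7·10^2 + 7·10 + 6 = 70077777776; next = 70077777775

2749609302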